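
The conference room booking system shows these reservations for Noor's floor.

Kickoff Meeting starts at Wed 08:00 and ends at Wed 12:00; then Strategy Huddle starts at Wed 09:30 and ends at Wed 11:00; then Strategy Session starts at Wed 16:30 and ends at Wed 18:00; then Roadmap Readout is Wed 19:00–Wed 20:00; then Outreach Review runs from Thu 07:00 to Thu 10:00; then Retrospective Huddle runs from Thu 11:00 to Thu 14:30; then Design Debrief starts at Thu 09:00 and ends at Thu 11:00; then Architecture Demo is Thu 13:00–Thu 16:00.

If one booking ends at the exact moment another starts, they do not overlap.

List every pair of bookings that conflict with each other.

Sorted by start: Kickoff Meeting, Strategy Huddle, Strategy Session, Roadmap Readout, Outreach Review, Design Debrief, Retrospective Huddle, Architecture Demo.
Strategy Huddle starts before Kickoff Meeting ends → Kickoff Meeting and Strategy Huddle overlap.
Strategy Session starts after Kickoff Meeting ends — done with Kickoff Meeting.
Strategy Session starts after Strategy Huddle ends — done with Strategy Huddle.
Roadmap Readout starts after Strategy Session ends — done with Strategy Session.
Outreach Review starts after Roadmap Readout ends — done with Roadmap Readout.
Design Debrief starts before Outreach Review ends → Outreach Review and Design Debrief overlap.
Retrospective Huddle starts after Outreach Review ends — done with Outreach Review.
Retrospective Huddle starts exactly when Design Debrief ends (back-to-back, no overlap) — done with Design Debrief.
Architecture Demo starts before Retrospective Huddle ends → Retrospective Huddle and Architecture Demo overlap.

Architecture Demo & Retrospective Huddle, Design Debrief & Outreach Review, Kickoff Meeting & Strategy Huddle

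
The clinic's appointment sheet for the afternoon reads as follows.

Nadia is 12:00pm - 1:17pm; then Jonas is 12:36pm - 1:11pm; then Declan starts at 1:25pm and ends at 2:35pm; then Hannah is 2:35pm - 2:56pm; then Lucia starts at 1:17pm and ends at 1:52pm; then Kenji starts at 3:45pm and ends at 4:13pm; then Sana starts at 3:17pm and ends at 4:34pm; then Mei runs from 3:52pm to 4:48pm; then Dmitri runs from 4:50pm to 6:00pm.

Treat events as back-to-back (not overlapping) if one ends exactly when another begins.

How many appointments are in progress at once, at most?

Sweep the timeline, counting +1 at each start and −1 at each end (ends before starts at a tie):
12:00pm start Nadia → 1
12:36pm start Jonas → 2
1:11pm end Jonas → 1
1:17pm end Nadia → 0
1:17pm start Lucia → 1
1:25pm start Declan → 2
1:52pm end Lucia → 1
2:35pm end Declan → 0
2:35pm start Hannah → 1
2:56pm end Hannah → 0
3:17pm start Sana → 1
3:45pm start Kenji → 2
3:52pm start Mei → 3
4:13pm end Kenji → 2
4:34pm end Sana → 1
4:48pm end Mei → 0
4:50pm start Dmitri → 1
6:00pm end Dmitri → 0
Peak is 3, at 3:52pm (Kenji, Mei, Sana).

3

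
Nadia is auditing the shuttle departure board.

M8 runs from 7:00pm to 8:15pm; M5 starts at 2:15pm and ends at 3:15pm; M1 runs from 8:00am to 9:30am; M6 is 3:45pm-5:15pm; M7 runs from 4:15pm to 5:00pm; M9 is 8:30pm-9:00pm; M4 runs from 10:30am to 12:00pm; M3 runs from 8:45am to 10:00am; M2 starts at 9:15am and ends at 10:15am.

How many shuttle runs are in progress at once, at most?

3

Sweep the timeline, counting +1 at each start and −1 at each end (ends before starts at a tie):
8:00am start M1 → 1
8:45am start M3 → 2
9:15am start M2 → 3
9:30am end M1 → 2
10:00am end M3 → 1
10:15am end M2 → 0
10:30am start M4 → 1
12:00pm end M4 → 0
2:15pm start M5 → 1
3:15pm end M5 → 0
3:45pm start M6 → 1
4:15pm start M7 → 2
5:00pm end M7 → 1
5:15pm end M6 → 0
7:00pm start M8 → 1
8:15pm end M8 → 0
8:30pm start M9 → 1
9:00pm end M9 → 0
Peak is 3, at 9:15am (M1, M2, M3).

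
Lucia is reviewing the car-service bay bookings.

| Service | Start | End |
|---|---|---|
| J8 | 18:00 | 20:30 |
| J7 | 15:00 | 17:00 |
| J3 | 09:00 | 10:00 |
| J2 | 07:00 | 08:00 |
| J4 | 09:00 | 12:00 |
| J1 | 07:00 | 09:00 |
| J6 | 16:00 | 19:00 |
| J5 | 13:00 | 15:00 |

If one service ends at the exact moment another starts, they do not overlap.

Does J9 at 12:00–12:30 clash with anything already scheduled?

No — it doesn't clash with anything

J1: ends 09:00 at or before J9 starts 12:00 → clear.
J2: ends 08:00 at or before J9 starts 12:00 → clear.
J3: ends 10:00 at or before J9 starts 12:00 → clear.
J4: ends 12:00 at or before J9 starts 12:00 → clear.
J5: starts 13:00 at or after J9 ends 12:30 → clear.
J7: starts 15:00 at or after J9 ends 12:30 → clear.
J6: starts 16:00 at or after J9 ends 12:30 → clear.
J8: starts 18:00 at or after J9 ends 12:30 → clear.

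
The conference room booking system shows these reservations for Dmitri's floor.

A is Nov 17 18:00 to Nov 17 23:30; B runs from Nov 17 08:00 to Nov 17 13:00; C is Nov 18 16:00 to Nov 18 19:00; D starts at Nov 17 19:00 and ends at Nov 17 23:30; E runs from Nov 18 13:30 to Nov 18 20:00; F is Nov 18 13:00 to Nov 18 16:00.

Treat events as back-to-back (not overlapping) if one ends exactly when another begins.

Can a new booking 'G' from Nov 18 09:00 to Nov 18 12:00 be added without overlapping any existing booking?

B: ends Nov 17 13:00 at or before G starts Nov 18 09:00 → clear.
A: ends Nov 17 23:30 at or before G starts Nov 18 09:00 → clear.
D: ends Nov 17 23:30 at or before G starts Nov 18 09:00 → clear.
F: starts Nov 18 13:00 at or after G ends Nov 18 12:00 → clear.
E: starts Nov 18 13:30 at or after G ends Nov 18 12:00 → clear.
C: starts Nov 18 16:00 at or after G ends Nov 18 12:00 → clear.

Yes — the slot is free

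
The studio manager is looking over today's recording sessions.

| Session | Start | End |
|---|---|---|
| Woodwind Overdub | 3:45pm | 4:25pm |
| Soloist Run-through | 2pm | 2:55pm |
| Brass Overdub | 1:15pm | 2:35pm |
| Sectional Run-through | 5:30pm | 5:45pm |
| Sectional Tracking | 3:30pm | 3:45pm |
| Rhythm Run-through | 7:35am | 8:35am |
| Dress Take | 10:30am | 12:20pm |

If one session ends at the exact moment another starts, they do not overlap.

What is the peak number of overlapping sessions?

2

Sweep the timeline, counting +1 at each start and −1 at each end (ends before starts at a tie):
7:35am start Rhythm Run-through → 1
8:35am end Rhythm Run-through → 0
10:30am start Dress Take → 1
12:20pm end Dress Take → 0
1:15pm start Brass Overdub → 1
2pm start Soloist Run-through → 2
2:35pm end Brass Overdub → 1
2:55pm end Soloist Run-through → 0
3:30pm start Sectional Tracking → 1
3:45pm end Sectional Tracking → 0
3:45pm start Woodwind Overdub → 1
4:25pm end Woodwind Overdub → 0
5:30pm start Sectional Run-through → 1
5:45pm end Sectional Run-through → 0
Peak is 2, at 2pm (Brass Overdub, Soloist Run-through).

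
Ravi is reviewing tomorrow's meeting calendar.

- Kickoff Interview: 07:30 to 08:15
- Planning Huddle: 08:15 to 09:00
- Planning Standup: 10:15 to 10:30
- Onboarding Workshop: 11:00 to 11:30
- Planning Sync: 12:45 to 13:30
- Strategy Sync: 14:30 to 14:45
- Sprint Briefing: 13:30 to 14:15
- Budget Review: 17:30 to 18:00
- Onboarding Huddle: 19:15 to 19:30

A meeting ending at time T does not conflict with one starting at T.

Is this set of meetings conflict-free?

Sorted by start: Kickoff Interview, Planning Huddle, Planning Standup, Onboarding Workshop, Planning Sync, Sprint Briefing, Strategy Sync, Budget Review, Onboarding Huddle.
Planning Huddle starts exactly when Kickoff Interview ends (back-to-back, no overlap), so nothing later overlaps Kickoff Interview either.
Planning Standup starts after Planning Huddle ends, so nothing later overlaps Planning Huddle either.
Onboarding Workshop starts after Planning Standup ends, so nothing later overlaps Planning Standup either.
Planning Sync starts after Onboarding Workshop ends, so nothing later overlaps Onboarding Workshop either.
Sprint Briefing starts exactly when Planning Sync ends (back-to-back, no overlap), so nothing later overlaps Planning Sync either.
Strategy Sync starts after Sprint Briefing ends, so nothing later overlaps Sprint Briefing either.
Budget Review starts after Strategy Sync ends, so nothing later overlaps Strategy Sync either.
Onboarding Huddle starts after Budget Review ends.
Every pair is clear; the schedule has no overlaps.

Yes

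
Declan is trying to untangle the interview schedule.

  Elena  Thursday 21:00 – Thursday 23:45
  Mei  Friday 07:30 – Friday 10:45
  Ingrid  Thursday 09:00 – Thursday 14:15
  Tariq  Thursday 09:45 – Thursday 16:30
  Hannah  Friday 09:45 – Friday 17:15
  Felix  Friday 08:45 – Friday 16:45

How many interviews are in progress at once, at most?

3

Walk through starts and ends in time order (an end at T is processed before a start at T):
Thursday 09:00 start Ingrid → 1
Thursday 09:45 start Tariq → 2
Thursday 14:15 end Ingrid → 1
Thursday 16:30 end Tariq → 0
Thursday 21:00 start Elena → 1
Thursday 23:45 end Elena → 0
Friday 07:30 start Mei → 1
Friday 08:45 start Felix → 2
Friday 09:45 start Hannah → 3
Friday 10:45 end Mei → 2
Friday 16:45 end Felix → 1
Friday 17:15 end Hannah → 0
Peak is 3, at Friday 09:45 (Felix, Hannah, Mei).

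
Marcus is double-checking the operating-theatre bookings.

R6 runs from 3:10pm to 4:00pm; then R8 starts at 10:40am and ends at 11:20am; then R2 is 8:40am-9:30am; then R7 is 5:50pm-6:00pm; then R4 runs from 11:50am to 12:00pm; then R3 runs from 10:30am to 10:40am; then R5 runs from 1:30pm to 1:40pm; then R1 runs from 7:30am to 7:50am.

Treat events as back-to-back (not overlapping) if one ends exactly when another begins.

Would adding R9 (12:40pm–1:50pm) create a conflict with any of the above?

Yes — it overlaps R5

R1: ends 7:50am at or before R9 starts 12:40pm → clear.
R2: ends 9:30am at or before R9 starts 12:40pm → clear.
R3: ends 10:40am at or before R9 starts 12:40pm → clear.
R8: ends 11:20am at or before R9 starts 12:40pm → clear.
R4: ends 12:00pm at or before R9 starts 12:40pm → clear.
R5: starts 1:30pm before R9 ends 1:50pm, and ends 1:40pm after R9 starts 12:40pm → overlap.
R6: starts 3:10pm at or after R9 ends 1:50pm → clear.
R7: starts 5:50pm at or after R9 ends 1:50pm → clear.
R9 overlaps R5.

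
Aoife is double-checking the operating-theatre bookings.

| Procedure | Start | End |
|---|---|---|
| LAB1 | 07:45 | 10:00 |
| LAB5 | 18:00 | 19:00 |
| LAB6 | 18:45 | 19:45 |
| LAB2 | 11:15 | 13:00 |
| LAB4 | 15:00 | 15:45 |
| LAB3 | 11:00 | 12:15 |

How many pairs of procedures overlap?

Sorted by start: LAB1, LAB3, LAB2, LAB4, LAB5, LAB6.
LAB3 starts after LAB1 ends, so nothing later overlaps LAB1 either.
LAB2 starts before LAB3 ends → LAB3 and LAB2 overlap.
LAB4 starts after LAB3 ends, so nothing later overlaps LAB3 either.
LAB4 starts after LAB2 ends, so nothing later overlaps LAB2 either.
LAB5 starts after LAB4 ends, so nothing later overlaps LAB4 either.
LAB6 starts before LAB5 ends → LAB5 and LAB6 overlap.
Overlapping pairs: LAB2 & LAB3, LAB5 & LAB6 — 2 in total.

2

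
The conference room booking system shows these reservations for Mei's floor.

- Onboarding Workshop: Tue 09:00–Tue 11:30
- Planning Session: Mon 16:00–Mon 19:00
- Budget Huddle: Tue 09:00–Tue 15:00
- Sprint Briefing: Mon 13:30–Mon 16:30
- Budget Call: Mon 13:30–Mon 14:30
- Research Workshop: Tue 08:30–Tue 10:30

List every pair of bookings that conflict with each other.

Budget Call & Sprint Briefing, Budget Huddle & Onboarding Workshop, Budget Huddle & Research Workshop, Onboarding Workshop & Research Workshop, Planning Session & Sprint Briefing

Sorted by start: Budget Call, Sprint Briefing, Planning Session, Research Workshop, Onboarding Workshop, Budget Huddle.
Sprint Briefing starts before Budget Call ends → Budget Call and Sprint Briefing overlap.
Planning Session starts after Budget Call ends — done with Budget Call.
Planning Session starts before Sprint Briefing ends → Sprint Briefing and Planning Session overlap.
Research Workshop starts after Sprint Briefing ends — done with Sprint Briefing.
Research Workshop starts after Planning Session ends — done with Planning Session.
Onboarding Workshop starts before Research Workshop ends → Research Workshop and Onboarding Workshop overlap.
Budget Huddle starts before Research Workshop ends → Research Workshop and Budget Huddle overlap.
Budget Huddle starts before Onboarding Workshop ends → Onboarding Workshop and Budget Huddle overlap.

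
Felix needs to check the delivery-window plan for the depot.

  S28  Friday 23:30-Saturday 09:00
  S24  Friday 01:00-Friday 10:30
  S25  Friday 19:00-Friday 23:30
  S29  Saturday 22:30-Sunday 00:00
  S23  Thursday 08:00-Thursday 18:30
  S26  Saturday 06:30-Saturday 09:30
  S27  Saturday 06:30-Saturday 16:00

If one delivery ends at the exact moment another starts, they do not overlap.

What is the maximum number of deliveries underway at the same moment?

Sort all start/end points and keep a running count:
Thursday 08:00 start S23 → 1
Thursday 18:30 end S23 → 0
Friday 01:00 start S24 → 1
Friday 10:30 end S24 → 0
Friday 19:00 start S25 → 1
Friday 23:30 end S25 → 0
Friday 23:30 start S28 → 1
Saturday 06:30 start S26 → 2
Saturday 06:30 start S27 → 3
Saturday 09:00 end S28 → 2
Saturday 09:30 end S26 → 1
Saturday 16:00 end S27 → 0
Saturday 22:30 start S29 → 1
Sunday 00:00 end S29 → 0
Peak is 3, at Saturday 06:30 (S26, S27, S28).

3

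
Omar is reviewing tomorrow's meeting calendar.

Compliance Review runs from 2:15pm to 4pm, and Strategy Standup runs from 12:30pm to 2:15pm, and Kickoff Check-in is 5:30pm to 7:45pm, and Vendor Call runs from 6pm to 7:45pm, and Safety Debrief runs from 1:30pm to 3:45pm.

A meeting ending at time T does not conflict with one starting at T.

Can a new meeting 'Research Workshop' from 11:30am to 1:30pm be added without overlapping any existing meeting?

No — it overlaps Strategy Standup

Strategy Standup: starts 12:30pm before Research Workshop ends 1:30pm, and ends 2:15pm after Research Workshop starts 11:30am → overlap.
Safety Debrief: starts 1:30pm at or after Research Workshop ends 1:30pm → clear.
Compliance Review: starts 2:15pm at or after Research Workshop ends 1:30pm → clear.
Kickoff Check-in: starts 5:30pm at or after Research Workshop ends 1:30pm → clear.
Vendor Call: starts 6pm at or after Research Workshop ends 1:30pm → clear.
Research Workshop overlaps Strategy Standup.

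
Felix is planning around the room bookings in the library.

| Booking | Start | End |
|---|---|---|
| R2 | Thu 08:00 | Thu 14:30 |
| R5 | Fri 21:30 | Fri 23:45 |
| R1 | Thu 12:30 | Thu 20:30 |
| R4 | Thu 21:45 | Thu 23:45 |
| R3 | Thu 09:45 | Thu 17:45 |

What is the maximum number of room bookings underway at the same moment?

Sweep the timeline, counting +1 at each start and −1 at each end (ends before starts at a tie):
Thu 08:00 start R2 → 1
Thu 09:45 start R3 → 2
Thu 12:30 start R1 → 3
Thu 14:30 end R2 → 2
Thu 17:45 end R3 → 1
Thu 20:30 end R1 → 0
Thu 21:45 start R4 → 1
Thu 23:45 end R4 → 0
Fri 21:30 start R5 → 1
Fri 23:45 end R5 → 0
Peak is 3, at Thu 12:30 (R1, R2, R3).

3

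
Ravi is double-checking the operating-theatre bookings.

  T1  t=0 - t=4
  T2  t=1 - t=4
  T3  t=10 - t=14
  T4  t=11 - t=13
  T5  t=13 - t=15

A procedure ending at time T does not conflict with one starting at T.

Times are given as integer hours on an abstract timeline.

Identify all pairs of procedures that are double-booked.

T1 & T2, T3 & T4, T3 & T5

Sorted by start: T1, T2, T3, T4, T5.
T2 starts before T1 ends → T1 and T2 overlap.
T3 starts after T1 ends — done with T1.
T3 starts after T2 ends — done with T2.
T4 starts before T3 ends → T3 and T4 overlap.
T5 starts before T3 ends → T3 and T5 overlap.
T5 starts exactly when T4 ends (back-to-back, no overlap).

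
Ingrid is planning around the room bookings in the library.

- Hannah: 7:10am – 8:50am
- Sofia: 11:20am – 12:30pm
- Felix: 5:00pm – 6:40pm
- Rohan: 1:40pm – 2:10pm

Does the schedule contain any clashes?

No

Sorted by start: Hannah, Sofia, Rohan, Felix.
Sofia starts after Hannah ends — done with Hannah.
Rohan starts after Sofia ends — done with Sofia.
Felix starts after Rohan ends.
Every pair is clear; the schedule has no overlaps.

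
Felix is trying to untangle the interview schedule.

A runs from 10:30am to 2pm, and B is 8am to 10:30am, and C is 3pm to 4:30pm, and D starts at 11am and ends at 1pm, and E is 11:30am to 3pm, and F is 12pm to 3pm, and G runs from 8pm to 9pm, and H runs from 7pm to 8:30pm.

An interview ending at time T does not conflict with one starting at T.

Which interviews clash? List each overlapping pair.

A & D, A & E, A & F, D & E, D & F, E & F, G & H

Sorted by start: B, A, D, E, F, C, H, G.
A starts exactly when B ends (back-to-back, no overlap); B is clear from here.
D starts before A ends → A and D overlap.
E starts before A ends → A and E overlap.
F starts before A ends → A and F overlap.
C starts after A ends; A is clear from here.
E starts before D ends → D and E overlap.
F starts before D ends → D and F overlap.
C starts after D ends; D is clear from here.
F starts before E ends → E and F overlap.
C starts exactly when E ends (back-to-back, no overlap); E is clear from here.
C starts exactly when F ends (back-to-back, no overlap); F is clear from here.
H starts after C ends; C is clear from here.
G starts before H ends → H and G overlap.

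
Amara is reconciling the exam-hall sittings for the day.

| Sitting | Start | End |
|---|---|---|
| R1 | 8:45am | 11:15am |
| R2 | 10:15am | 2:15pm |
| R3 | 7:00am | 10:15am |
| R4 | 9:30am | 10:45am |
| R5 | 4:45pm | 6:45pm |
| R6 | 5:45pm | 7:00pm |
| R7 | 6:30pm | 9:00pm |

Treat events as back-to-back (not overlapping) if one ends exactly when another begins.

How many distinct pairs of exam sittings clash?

8

Sorted by start: R3, R1, R4, R2, R5, R6, R7.
R1 starts before R3 ends → R3 and R1 overlap.
R4 starts before R3 ends → R3 and R4 overlap.
R2 starts exactly when R3 ends (back-to-back, no overlap) — done with R3.
R4 starts before R1 ends → R1 and R4 overlap.
R2 starts before R1 ends → R1 and R2 overlap.
R5 starts after R1 ends — done with R1.
R2 starts before R4 ends → R4 and R2 overlap.
R5 starts after R4 ends — done with R4.
R5 starts after R2 ends — done with R2.
R6 starts before R5 ends → R5 and R6 overlap.
R7 starts before R5 ends → R5 and R7 overlap.
R7 starts before R6 ends → R6 and R7 overlap.
Overlapping pairs: R1 & R2, R1 & R3, R1 & R4, R2 & R4, R3 & R4, R5 & R6, R5 & R7, R6 & R7 — 8 in total.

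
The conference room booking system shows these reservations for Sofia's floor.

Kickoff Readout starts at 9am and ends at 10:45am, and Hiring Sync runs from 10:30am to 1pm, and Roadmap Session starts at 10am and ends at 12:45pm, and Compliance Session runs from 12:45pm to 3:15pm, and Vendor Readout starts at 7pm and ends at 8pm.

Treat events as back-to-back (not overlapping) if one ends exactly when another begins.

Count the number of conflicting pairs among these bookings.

4

Check each pair: they overlap iff neither finishes before the other starts.
Sorted by start: Kickoff Readout, Roadmap Session, Hiring Sync, Compliance Session, Vendor Readout.
Roadmap Session starts before Kickoff Readout ends → Kickoff Readout and Roadmap Session overlap.
Hiring Sync starts before Kickoff Readout ends → Kickoff Readout and Hiring Sync overlap.
Compliance Session starts after Kickoff Readout ends; Kickoff Readout is clear from here.
Hiring Sync starts before Roadmap Session ends → Roadmap Session and Hiring Sync overlap.
Compliance Session starts exactly when Roadmap Session ends (back-to-back, no overlap); Roadmap Session is clear from here.
Compliance Session starts before Hiring Sync ends → Hiring Sync and Compliance Session overlap.
Vendor Readout starts after Hiring Sync ends.
Vendor Readout starts after Compliance Session ends.
Overlapping pairs: Compliance Session & Hiring Sync, Hiring Sync & Kickoff Readout, Hiring Sync & Roadmap Session, Kickoff Readout & Roadmap Session — 4 in total.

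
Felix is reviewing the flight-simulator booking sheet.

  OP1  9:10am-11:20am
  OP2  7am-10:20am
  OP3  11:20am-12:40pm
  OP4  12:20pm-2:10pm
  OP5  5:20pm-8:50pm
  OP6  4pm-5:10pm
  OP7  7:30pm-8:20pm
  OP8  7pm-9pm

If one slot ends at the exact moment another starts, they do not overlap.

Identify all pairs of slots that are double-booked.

Check each pair: they overlap iff neither finishes before the other starts.
Sorted by start: OP2, OP1, OP3, OP4, OP6, OP5, OP8, OP7.
OP1 starts before OP2 ends → OP2 and OP1 overlap.
OP3 starts after OP2 ends; OP2 is clear from here.
OP3 starts exactly when OP1 ends (back-to-back, no overlap); OP1 is clear from here.
OP4 starts before OP3 ends → OP3 and OP4 overlap.
OP6 starts after OP3 ends; OP3 is clear from here.
OP6 starts after OP4 ends; OP4 is clear from here.
OP5 starts after OP6 ends; OP6 is clear from here.
OP8 starts before OP5 ends → OP5 and OP8 overlap.
OP7 starts before OP5 ends → OP5 and OP7 overlap.
OP7 starts before OP8 ends → OP8 and OP7 overlap.

OP1 & OP2, OP3 & OP4, OP5 & OP7, OP5 & OP8, OP7 & OP8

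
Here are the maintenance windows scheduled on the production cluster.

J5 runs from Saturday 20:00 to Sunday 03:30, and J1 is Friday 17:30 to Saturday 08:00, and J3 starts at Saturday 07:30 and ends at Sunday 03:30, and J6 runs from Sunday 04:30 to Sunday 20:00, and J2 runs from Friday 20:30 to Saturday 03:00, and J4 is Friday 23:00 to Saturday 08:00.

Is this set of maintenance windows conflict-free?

Sorted by start: J1, J2, J4, J3, J5, J6.
J2 starts before J1 ends → J1 and J2 overlap.
That's a conflict, so the schedule is not conflict-free.

No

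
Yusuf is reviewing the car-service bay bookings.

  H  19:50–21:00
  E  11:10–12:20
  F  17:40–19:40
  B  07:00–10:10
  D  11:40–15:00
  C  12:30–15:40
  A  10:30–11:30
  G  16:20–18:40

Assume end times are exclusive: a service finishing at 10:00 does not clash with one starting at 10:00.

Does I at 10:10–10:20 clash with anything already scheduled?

B: ends 10:10 at or before I starts 10:10 → clear.
A: starts 10:30 at or after I ends 10:20 → clear.
E: starts 11:10 at or after I ends 10:20 → clear.
D: starts 11:40 at or after I ends 10:20 → clear.
C: starts 12:30 at or after I ends 10:20 → clear.
G: starts 16:20 at or after I ends 10:20 → clear.
F: starts 17:40 at or after I ends 10:20 → clear.
H: starts 19:50 at or after I ends 10:20 → clear.

No — it doesn't clash with anything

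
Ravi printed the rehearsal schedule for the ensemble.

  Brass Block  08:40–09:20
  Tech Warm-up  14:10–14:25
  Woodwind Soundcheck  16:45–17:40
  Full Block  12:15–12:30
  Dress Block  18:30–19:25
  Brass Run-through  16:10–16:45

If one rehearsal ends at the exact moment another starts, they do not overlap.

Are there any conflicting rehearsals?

No

Sorted by start: Brass Block, Full Block, Tech Warm-up, Brass Run-through, Woodwind Soundcheck, Dress Block.
Full Block starts after Brass Block ends, so nothing later overlaps Brass Block either.
Tech Warm-up starts after Full Block ends, so nothing later overlaps Full Block either.
Brass Run-through starts after Tech Warm-up ends, so nothing later overlaps Tech Warm-up either.
Woodwind Soundcheck starts exactly when Brass Run-through ends (back-to-back, no overlap), so nothing later overlaps Brass Run-through either.
Dress Block starts after Woodwind Soundcheck ends.
Every pair is clear; the schedule has no overlaps.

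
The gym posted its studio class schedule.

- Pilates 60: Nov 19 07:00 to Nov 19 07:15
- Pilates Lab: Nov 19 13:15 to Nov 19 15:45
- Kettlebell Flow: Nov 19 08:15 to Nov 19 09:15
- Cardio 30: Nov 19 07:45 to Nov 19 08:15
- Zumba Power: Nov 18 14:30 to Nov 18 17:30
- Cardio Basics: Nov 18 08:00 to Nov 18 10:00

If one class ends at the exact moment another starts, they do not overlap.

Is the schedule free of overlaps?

Sorted by start: Cardio Basics, Zumba Power, Pilates 60, Cardio 30, Kettlebell Flow, Pilates Lab.
Zumba Power starts after Cardio Basics ends; Cardio Basics is clear from here.
Pilates 60 starts after Zumba Power ends; Zumba Power is clear from here.
Cardio 30 starts after Pilates 60 ends; Pilates 60 is clear from here.
Kettlebell Flow starts exactly when Cardio 30 ends (back-to-back, no overlap); Cardio 30 is clear from here.
Pilates Lab starts after Kettlebell Flow ends.
Every pair is clear; the schedule has no overlaps.

Yes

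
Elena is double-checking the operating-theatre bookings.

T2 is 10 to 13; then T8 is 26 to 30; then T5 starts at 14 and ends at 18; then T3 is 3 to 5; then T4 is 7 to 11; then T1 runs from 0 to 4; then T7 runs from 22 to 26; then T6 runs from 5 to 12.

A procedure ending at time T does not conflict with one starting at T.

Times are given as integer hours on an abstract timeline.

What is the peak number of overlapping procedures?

Sort all start/end points and keep a running count:
0 start T1 → 1
3 start T3 → 2
4 end T1 → 1
5 end T3 → 0
5 start T6 → 1
7 start T4 → 2
10 start T2 → 3
11 end T4 → 2
12 end T6 → 1
13 end T2 → 0
14 start T5 → 1
18 end T5 → 0
22 start T7 → 1
26 end T7 → 0
26 start T8 → 1
30 end T8 → 0
Peak is 3, at 10 (T2, T4, T6).

3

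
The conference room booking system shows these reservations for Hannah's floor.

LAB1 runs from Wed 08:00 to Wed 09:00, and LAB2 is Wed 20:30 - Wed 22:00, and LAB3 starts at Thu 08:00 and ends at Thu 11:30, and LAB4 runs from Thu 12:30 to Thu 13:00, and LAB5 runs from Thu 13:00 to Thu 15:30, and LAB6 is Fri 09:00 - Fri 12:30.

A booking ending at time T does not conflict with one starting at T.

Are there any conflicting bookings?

No

Sorted by start: LAB1, LAB2, LAB3, LAB4, LAB5, LAB6.
LAB2 starts after LAB1 ends, so nothing later overlaps LAB1 either.
LAB3 starts after LAB2 ends, so nothing later overlaps LAB2 either.
LAB4 starts after LAB3 ends, so nothing later overlaps LAB3 either.
LAB5 starts exactly when LAB4 ends (back-to-back, no overlap), so nothing later overlaps LAB4 either.
LAB6 starts after LAB5 ends.
Every pair is clear; the schedule has no overlaps.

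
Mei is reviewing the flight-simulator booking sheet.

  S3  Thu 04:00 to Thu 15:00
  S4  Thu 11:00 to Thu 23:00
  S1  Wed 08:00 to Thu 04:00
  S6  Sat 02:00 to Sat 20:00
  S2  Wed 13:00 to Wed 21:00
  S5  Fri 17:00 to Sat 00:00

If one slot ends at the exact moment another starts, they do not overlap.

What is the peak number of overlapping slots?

Walk through starts and ends in time order (an end at T is processed before a start at T):
Wed 08:00 start S1 → 1
Wed 13:00 start S2 → 2
Wed 21:00 end S2 → 1
Thu 04:00 end S1 → 0
Thu 04:00 start S3 → 1
Thu 11:00 start S4 → 2
Thu 15:00 end S3 → 1
Thu 23:00 end S4 → 0
Fri 17:00 start S5 → 1
Sat 00:00 end S5 → 0
Sat 02:00 start S6 → 1
Sat 20:00 end S6 → 0
Peak is 2, at Wed 13:00 (S1, S2).

2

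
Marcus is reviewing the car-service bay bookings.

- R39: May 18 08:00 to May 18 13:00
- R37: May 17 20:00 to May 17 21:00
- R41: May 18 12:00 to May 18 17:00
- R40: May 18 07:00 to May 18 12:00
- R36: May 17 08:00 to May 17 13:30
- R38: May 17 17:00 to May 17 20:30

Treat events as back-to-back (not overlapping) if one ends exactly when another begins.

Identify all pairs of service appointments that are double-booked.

R37 & R38, R39 & R40, R39 & R41

Sorted by start: R36, R38, R37, R40, R39, R41.
R38 starts after R36 ends, so R36 has no further overlaps.
R37 starts before R38 ends → R38 and R37 overlap.
R40 starts after R38 ends, so R38 has no further overlaps.
R40 starts after R37 ends, so R37 has no further overlaps.
R39 starts before R40 ends → R40 and R39 overlap.
R41 starts exactly when R40 ends (back-to-back, no overlap).
R41 starts before R39 ends → R39 and R41 overlap.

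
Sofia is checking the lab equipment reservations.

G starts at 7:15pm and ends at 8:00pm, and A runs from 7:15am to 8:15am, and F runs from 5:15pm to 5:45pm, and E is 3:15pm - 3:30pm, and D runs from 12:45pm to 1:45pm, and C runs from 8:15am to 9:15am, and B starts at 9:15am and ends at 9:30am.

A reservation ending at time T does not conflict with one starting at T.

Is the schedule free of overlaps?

Sorted by start: A, C, B, D, E, F, G.
C starts exactly when A ends (back-to-back, no overlap), so A has no further overlaps.
B starts exactly when C ends (back-to-back, no overlap), so C has no further overlaps.
D starts after B ends, so B has no further overlaps.
E starts after D ends, so D has no further overlaps.
F starts after E ends, so E has no further overlaps.
G starts after F ends.
Every pair is clear; the schedule has no overlaps.

Yes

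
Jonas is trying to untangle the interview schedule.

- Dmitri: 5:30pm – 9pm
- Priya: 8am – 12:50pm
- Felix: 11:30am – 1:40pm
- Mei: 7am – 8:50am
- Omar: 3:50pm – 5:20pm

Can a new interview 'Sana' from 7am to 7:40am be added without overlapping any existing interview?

No — it overlaps Mei

Mei: starts 7am before Sana ends 7:40am, and ends 8:50am after Sana starts 7am → overlap.
Priya: starts 8am at or after Sana ends 7:40am → clear.
Felix: starts 11:30am at or after Sana ends 7:40am → clear.
Omar: starts 3:50pm at or after Sana ends 7:40am → clear.
Dmitri: starts 5:30pm at or after Sana ends 7:40am → clear.
Sana overlaps Mei.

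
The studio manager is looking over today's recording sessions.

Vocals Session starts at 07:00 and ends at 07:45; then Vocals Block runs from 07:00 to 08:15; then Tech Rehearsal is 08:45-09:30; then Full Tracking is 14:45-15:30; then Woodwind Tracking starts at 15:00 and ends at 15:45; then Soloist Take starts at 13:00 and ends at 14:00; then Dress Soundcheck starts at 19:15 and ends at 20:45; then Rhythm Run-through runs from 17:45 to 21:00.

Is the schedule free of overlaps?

No

Check each pair: they overlap iff neither finishes before the other starts.
Sorted by start: Vocals Session, Vocals Block, Tech Rehearsal, Soloist Take, Full Tracking, Woodwind Tracking, Rhythm Run-through, Dress Soundcheck.
Vocals Block starts before Vocals Session ends → Vocals Session and Vocals Block overlap.
That's a conflict, so the schedule is not conflict-free.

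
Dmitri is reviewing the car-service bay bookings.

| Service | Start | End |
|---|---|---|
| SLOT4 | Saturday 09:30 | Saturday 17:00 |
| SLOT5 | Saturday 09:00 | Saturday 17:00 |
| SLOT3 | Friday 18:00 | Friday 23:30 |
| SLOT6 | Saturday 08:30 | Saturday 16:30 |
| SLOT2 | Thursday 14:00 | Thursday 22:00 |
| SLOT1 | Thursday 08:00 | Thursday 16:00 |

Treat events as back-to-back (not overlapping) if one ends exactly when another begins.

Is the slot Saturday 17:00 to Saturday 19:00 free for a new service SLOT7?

SLOT1: ends Thursday 16:00 at or before SLOT7 starts Saturday 17:00 → clear.
SLOT2: ends Thursday 22:00 at or before SLOT7 starts Saturday 17:00 → clear.
SLOT3: ends Friday 23:30 at or before SLOT7 starts Saturday 17:00 → clear.
SLOT6: ends Saturday 16:30 at or before SLOT7 starts Saturday 17:00 → clear.
SLOT5: ends Saturday 17:00 at or before SLOT7 starts Saturday 17:00 → clear.
SLOT4: ends Saturday 17:00 at or before SLOT7 starts Saturday 17:00 → clear.

Yes — the slot is free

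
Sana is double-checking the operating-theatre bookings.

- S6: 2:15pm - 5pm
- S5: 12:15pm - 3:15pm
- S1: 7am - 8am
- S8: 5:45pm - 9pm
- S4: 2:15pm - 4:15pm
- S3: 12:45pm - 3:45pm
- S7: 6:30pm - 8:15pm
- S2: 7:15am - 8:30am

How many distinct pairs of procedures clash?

Two intervals overlap when each starts before the other ends.
Sorted by start: S1, S2, S5, S3, S4, S6, S8, S7.
S2 starts before S1 ends → S1 and S2 overlap.
S5 starts after S1 ends — done with S1.
S5 starts after S2 ends — done with S2.
S3 starts before S5 ends → S5 and S3 overlap.
S4 starts before S5 ends → S5 and S4 overlap.
S6 starts before S5 ends → S5 and S6 overlap.
S8 starts after S5 ends — done with S5.
S4 starts before S3 ends → S3 and S4 overlap.
S6 starts before S3 ends → S3 and S6 overlap.
S8 starts after S3 ends — done with S3.
S6 starts before S4 ends → S4 and S6 overlap.
S8 starts after S4 ends — done with S4.
S8 starts after S6 ends — done with S6.
S7 starts before S8 ends → S8 and S7 overlap.
Overlapping pairs: S1 & S2, S3 & S4, S3 & S5, S3 & S6, S4 & S5, S4 & S6, S5 & S6, S7 & S8 — 8 in total.

8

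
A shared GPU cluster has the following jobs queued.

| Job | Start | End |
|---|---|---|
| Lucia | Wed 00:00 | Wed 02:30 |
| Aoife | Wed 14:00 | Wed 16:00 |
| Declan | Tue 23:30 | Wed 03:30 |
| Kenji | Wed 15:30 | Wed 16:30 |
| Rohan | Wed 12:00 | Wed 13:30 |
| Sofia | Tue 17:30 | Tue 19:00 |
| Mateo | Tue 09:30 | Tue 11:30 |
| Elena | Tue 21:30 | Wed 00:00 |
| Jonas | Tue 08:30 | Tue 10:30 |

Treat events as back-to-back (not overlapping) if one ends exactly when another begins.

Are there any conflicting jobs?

Yes

Sorted by start: Jonas, Mateo, Sofia, Elena, Declan, Lucia, Rohan, Aoife, Kenji.
Mateo starts before Jonas ends → Jonas and Mateo overlap.
That's a conflict, so the schedule is not conflict-free.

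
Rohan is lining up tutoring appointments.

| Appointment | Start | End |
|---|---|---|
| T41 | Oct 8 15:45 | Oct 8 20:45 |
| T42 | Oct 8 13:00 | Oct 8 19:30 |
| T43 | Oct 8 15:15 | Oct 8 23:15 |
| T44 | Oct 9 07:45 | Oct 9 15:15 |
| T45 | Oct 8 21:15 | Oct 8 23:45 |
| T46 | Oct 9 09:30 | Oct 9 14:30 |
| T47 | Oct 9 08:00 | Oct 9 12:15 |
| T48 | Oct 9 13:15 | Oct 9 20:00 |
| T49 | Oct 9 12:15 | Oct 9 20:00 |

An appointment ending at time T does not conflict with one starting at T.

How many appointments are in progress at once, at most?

4

Walk through starts and ends in time order (an end at T is processed before a start at T):
Oct 8 13:00 start T42 → 1
Oct 8 15:15 start T43 → 2
Oct 8 15:45 start T41 → 3
Oct 8 19:30 end T42 → 2
Oct 8 20:45 end T41 → 1
Oct 8 21:15 start T45 → 2
Oct 8 23:15 end T43 → 1
Oct 8 23:45 end T45 → 0
Oct 9 07:45 start T44 → 1
Oct 9 08:00 start T47 → 2
Oct 9 09:30 start T46 → 3
Oct 9 12:15 end T47 → 2
Oct 9 12:15 start T49 → 3
Oct 9 13:15 start T48 → 4
Oct 9 14:30 end T46 → 3
Oct 9 15:15 end T44 → 2
Oct 9 20:00 end T48 → 1
Oct 9 20:00 end T49 → 0
Peak is 4, at Oct 9 13:15 (T44, T46, T48, T49).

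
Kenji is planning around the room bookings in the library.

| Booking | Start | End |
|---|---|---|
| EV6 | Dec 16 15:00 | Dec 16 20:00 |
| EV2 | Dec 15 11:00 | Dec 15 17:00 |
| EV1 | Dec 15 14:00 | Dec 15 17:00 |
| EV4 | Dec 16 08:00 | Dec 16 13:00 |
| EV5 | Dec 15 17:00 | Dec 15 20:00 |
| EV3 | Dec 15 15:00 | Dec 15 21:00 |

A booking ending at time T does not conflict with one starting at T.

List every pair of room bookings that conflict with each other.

EV1 & EV2, EV1 & EV3, EV2 & EV3, EV3 & EV5

Two intervals overlap when each starts before the other ends.
Sorted by start: EV2, EV1, EV3, EV5, EV4, EV6.
EV1 starts before EV2 ends → EV2 and EV1 overlap.
EV3 starts before EV2 ends → EV2 and EV3 overlap.
EV5 starts exactly when EV2 ends (back-to-back, no overlap); EV2 is clear from here.
EV3 starts before EV1 ends → EV1 and EV3 overlap.
EV5 starts exactly when EV1 ends (back-to-back, no overlap); EV1 is clear from here.
EV5 starts before EV3 ends → EV3 and EV5 overlap.
EV4 starts after EV3 ends; EV3 is clear from here.
EV4 starts after EV5 ends; EV5 is clear from here.
EV6 starts after EV4 ends.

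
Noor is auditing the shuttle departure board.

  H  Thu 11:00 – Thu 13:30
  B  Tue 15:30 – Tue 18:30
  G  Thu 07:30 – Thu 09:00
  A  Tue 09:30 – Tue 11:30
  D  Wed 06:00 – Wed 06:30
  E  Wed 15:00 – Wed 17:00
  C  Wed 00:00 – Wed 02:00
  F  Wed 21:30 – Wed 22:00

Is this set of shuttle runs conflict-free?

Yes

Sorted by start: A, B, C, D, E, F, G, H.
B starts after A ends, so nothing later overlaps A either.
C starts after B ends, so nothing later overlaps B either.
D starts after C ends, so nothing later overlaps C either.
E starts after D ends, so nothing later overlaps D either.
F starts after E ends, so nothing later overlaps E either.
G starts after F ends, so nothing later overlaps F either.
H starts after G ends.
Every pair is clear; the schedule has no overlaps.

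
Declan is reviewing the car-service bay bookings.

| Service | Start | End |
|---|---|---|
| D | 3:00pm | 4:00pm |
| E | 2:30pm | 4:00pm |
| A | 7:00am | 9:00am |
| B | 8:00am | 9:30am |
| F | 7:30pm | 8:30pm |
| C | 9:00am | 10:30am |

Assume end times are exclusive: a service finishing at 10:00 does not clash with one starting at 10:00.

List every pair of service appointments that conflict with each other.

Sorted by start: A, B, C, E, D, F.
B starts before A ends → A and B overlap.
C starts exactly when A ends (back-to-back, no overlap), so A has no further overlaps.
C starts before B ends → B and C overlap.
E starts after B ends, so B has no further overlaps.
E starts after C ends, so C has no further overlaps.
D starts before E ends → E and D overlap.
F starts after E ends.
F starts after D ends.

A & B, B & C, D & E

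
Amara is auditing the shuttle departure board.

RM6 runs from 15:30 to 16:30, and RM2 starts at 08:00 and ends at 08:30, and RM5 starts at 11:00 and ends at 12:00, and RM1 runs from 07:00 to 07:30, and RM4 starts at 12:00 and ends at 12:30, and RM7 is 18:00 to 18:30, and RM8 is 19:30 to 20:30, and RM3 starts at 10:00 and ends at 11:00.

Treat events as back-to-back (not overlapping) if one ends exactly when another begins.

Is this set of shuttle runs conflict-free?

Yes

Check each pair: they overlap iff neither finishes before the other starts.
Sorted by start: RM1, RM2, RM3, RM5, RM4, RM6, RM7, RM8.
RM2 starts after RM1 ends, so RM1 has no further overlaps.
RM3 starts after RM2 ends, so RM2 has no further overlaps.
RM5 starts exactly when RM3 ends (back-to-back, no overlap), so RM3 has no further overlaps.
RM4 starts exactly when RM5 ends (back-to-back, no overlap), so RM5 has no further overlaps.
RM6 starts after RM4 ends, so RM4 has no further overlaps.
RM7 starts after RM6 ends, so RM6 has no further overlaps.
RM8 starts after RM7 ends.
Every pair is clear; the schedule has no overlaps.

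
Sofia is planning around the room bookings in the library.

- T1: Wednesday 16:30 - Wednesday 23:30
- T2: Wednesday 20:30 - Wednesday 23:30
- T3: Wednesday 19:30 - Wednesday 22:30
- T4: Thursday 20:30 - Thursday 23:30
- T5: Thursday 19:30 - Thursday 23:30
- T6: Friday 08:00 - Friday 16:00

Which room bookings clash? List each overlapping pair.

Sorted by start: T1, T3, T2, T5, T4, T6.
T3 starts before T1 ends → T1 and T3 overlap.
T2 starts before T1 ends → T1 and T2 overlap.
T5 starts after T1 ends — done with T1.
T2 starts before T3 ends → T3 and T2 overlap.
T5 starts after T3 ends — done with T3.
T5 starts after T2 ends — done with T2.
T4 starts before T5 ends → T5 and T4 overlap.
T6 starts after T5 ends.
T6 starts after T4 ends.

T1 & T2, T1 & T3, T2 & T3, T4 & T5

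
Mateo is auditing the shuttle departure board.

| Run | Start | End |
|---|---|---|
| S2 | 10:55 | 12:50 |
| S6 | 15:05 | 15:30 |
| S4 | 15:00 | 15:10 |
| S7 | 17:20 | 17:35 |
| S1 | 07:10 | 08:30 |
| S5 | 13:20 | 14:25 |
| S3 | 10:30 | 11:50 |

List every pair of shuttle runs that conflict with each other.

S2 & S3, S4 & S6

Sorted by start: S1, S3, S2, S5, S4, S6, S7.
S3 starts after S1 ends; S1 is clear from here.
S2 starts before S3 ends → S3 and S2 overlap.
S5 starts after S3 ends; S3 is clear from here.
S5 starts after S2 ends; S2 is clear from here.
S4 starts after S5 ends; S5 is clear from here.
S6 starts before S4 ends → S4 and S6 overlap.
S7 starts after S4 ends.
S7 starts after S6 ends.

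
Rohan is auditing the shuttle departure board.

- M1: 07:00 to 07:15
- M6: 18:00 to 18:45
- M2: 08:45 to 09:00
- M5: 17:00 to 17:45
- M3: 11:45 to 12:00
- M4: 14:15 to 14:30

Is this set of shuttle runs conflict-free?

Yes

Sorted by start: M1, M2, M3, M4, M5, M6.
M2 starts after M1 ends, so M1 has no further overlaps.
M3 starts after M2 ends, so M2 has no further overlaps.
M4 starts after M3 ends, so M3 has no further overlaps.
M5 starts after M4 ends, so M4 has no further overlaps.
M6 starts after M5 ends.
Every pair is clear; the schedule has no overlaps.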